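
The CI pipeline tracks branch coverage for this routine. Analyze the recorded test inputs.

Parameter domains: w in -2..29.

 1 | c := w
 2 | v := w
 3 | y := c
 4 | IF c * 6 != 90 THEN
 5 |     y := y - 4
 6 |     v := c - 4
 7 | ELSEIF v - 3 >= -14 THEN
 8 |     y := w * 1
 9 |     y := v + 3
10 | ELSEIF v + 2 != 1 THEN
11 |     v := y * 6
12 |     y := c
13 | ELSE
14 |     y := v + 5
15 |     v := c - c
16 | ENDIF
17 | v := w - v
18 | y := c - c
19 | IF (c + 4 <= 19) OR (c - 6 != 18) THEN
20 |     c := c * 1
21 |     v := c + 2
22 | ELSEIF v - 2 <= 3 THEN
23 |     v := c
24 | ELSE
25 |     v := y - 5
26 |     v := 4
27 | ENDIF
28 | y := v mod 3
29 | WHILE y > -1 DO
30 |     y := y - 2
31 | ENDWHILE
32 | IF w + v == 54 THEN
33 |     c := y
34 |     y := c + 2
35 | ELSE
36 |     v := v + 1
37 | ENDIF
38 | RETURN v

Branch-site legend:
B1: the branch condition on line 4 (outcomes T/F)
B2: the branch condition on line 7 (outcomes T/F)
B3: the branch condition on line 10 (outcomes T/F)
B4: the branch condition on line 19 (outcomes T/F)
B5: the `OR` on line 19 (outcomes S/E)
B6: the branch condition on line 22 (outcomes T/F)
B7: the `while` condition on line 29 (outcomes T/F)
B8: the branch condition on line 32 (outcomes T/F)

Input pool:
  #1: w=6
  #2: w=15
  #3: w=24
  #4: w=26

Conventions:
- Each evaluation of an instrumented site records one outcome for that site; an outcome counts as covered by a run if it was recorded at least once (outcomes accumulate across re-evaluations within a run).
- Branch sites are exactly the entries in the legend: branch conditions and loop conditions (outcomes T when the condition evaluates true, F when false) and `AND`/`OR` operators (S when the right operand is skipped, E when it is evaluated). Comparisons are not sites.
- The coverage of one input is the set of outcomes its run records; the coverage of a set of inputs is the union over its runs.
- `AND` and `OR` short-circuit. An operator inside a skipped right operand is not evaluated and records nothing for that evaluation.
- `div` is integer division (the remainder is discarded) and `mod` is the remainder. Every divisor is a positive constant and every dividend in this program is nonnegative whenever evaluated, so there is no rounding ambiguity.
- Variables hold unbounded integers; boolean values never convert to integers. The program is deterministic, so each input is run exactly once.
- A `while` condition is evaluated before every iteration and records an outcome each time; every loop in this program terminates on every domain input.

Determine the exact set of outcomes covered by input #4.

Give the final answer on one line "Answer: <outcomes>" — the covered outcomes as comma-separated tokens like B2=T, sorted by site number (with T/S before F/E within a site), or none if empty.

Simulating input #4 (w=26) step by step:
  B1->T, B5->E, B4->T, B7->T, B7->F, B8->T
deduplicating events, the covered set is: B1=T, B4=T, B5=E, B7=T, B7=F, B8=T

Answer: B1=T, B4=T, B5=E, B7=T, B7=F, B8=T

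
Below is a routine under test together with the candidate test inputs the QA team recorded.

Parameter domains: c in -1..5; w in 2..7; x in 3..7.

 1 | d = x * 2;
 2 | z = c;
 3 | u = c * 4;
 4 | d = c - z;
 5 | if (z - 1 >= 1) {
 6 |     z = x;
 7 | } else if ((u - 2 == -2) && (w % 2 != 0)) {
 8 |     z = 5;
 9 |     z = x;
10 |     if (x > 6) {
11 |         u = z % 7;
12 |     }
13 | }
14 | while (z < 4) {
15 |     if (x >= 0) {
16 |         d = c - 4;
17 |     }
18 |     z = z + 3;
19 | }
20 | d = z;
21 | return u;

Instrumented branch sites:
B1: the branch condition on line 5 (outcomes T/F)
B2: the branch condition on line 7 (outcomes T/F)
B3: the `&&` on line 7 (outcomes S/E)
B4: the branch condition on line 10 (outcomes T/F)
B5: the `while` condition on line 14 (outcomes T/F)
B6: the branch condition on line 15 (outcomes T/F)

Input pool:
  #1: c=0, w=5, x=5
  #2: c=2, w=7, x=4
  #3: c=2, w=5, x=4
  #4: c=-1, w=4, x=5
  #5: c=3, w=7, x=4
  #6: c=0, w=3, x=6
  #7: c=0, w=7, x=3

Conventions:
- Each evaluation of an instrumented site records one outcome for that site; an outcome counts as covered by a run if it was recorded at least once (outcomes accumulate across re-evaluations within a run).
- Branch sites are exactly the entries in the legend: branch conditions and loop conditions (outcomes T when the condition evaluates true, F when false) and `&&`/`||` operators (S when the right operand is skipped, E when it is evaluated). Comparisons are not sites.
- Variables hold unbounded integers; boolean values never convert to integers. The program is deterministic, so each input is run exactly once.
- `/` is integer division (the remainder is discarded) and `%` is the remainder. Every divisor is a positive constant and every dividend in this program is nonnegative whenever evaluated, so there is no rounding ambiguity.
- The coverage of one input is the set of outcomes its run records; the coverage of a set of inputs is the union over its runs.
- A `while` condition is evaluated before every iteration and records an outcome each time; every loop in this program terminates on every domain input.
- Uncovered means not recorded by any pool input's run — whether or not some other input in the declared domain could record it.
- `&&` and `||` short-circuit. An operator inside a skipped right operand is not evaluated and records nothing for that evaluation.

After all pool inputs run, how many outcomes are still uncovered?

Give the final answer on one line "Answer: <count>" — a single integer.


test 1 (c=0, w=5, x=5) fires B1->F, B3->E, B2->T, B4->F, B5->F; hits B1=F, B2=T, B3=E, B4=F, B5=F
test 2 (c=2, w=7, x=4) fires B1->T, B5->F; hits B1=T, B5=F
test 3 (c=2, w=5, x=4) fires B1->T, B5->F; hits B1=T, B5=F
test 4 (c=-1, w=4, x=5) fires B1->F, B3->S, B2->F, B5->T, B6->T, B5->T, B6->T, B5->F; hits B1=F, B2=F, B3=S, B5=T, B5=F, B6=T
test 5 (c=3, w=7, x=4) fires B1->T, B5->F; hits B1=T, B5=F
test 6 (c=0, w=3, x=6) fires B1->F, B3->E, B2->T, B4->F, B5->F; hits B1=F, B2=T, B3=E, B4=F, B5=F
test 7 (c=0, w=7, x=3) fires B1->F, B3->E, B2->T, B4->F, B5->T, B6->T, B5->F; hits B1=F, B2=T, B3=E, B4=F, B5=T, B5=F, B6=T
union over the pool: B1=T, B1=F, B2=T, B2=F, B3=S, B3=E, B4=F, B5=T, B5=F, B6=T
uncovered (2 of 12): B4=T, B6=F
Answer: 2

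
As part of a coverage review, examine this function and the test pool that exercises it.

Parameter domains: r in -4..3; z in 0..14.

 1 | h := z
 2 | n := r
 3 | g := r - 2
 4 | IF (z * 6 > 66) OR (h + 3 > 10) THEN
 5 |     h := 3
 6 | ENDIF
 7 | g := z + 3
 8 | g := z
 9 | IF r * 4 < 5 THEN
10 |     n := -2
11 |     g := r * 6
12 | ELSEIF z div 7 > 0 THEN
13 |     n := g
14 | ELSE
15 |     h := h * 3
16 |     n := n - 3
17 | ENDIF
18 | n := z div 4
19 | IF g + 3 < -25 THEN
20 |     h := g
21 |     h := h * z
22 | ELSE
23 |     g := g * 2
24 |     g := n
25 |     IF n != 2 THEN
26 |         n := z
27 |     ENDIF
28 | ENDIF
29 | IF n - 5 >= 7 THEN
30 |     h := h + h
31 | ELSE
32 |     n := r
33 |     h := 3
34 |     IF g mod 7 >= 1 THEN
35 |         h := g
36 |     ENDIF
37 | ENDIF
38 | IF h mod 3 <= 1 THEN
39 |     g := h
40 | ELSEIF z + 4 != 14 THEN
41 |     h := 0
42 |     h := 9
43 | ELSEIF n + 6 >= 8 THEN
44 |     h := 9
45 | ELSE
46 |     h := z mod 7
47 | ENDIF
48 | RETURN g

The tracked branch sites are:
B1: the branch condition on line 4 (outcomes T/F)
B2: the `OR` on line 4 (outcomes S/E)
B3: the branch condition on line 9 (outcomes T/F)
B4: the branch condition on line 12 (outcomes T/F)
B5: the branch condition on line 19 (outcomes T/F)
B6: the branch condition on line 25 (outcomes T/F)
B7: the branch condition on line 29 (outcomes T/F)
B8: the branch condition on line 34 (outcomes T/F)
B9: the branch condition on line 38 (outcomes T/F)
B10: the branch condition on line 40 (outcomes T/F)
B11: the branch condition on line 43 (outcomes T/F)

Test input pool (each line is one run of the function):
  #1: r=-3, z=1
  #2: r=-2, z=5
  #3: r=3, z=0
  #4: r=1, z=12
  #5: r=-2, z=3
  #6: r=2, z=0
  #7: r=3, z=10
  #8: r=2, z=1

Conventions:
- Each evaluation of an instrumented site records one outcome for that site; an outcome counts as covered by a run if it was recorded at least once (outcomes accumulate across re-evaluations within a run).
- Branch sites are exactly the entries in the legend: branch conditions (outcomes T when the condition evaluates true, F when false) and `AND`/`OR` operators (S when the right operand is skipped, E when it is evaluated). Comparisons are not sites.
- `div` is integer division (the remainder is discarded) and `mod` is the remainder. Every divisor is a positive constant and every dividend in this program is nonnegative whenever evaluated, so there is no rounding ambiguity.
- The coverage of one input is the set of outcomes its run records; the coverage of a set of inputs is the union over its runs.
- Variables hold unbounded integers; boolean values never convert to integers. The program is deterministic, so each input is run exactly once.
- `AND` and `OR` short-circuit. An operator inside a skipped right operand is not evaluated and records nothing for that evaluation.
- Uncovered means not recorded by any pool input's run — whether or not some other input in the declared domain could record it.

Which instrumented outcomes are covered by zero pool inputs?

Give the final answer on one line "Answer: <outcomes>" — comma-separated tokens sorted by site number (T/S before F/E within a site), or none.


input #1 (r=-3, z=1): events B2->E, B1->F, B3->T, B5->F, B6->T, B7->F, B8->F, B9->T; covers B1=F, B2=E, B3=T, B5=F, B6=T, B7=F, B8=F, B9=T
input #2 (r=-2, z=5): events B2->E, B1->F, B3->T, B5->F, B6->T, B7->F, B8->T, B9->T; covers B1=F, B2=E, B3=T, B5=F, B6=T, B7=F, B8=T, B9=T
input #3 (r=3, z=0): events B2->E, B1->F, B3->F, B4->F, B5->F, B6->T, B7->F, B8->F, B9->T; covers B1=F, B2=E, B3=F, B4=F, B5=F, B6=T, B7=F, B8=F, B9=T
input #4 (r=1, z=12): events B2->S, B1->T, B3->T, B5->F, B6->T, B7->T, B9->T; covers B1=T, B2=S, B3=T, B5=F, B6=T, B7=T, B9=T
input #5 (r=-2, z=3): events B2->E, B1->F, B3->T, B5->F, B6->T, B7->F, B8->F, B9->T; covers B1=F, B2=E, B3=T, B5=F, B6=T, B7=F, B8=F, B9=T
input #6 (r=2, z=0): events B2->E, B1->F, B3->F, B4->F, B5->F, B6->T, B7->F, B8->F, B9->T; covers B1=F, B2=E, B3=F, B4=F, B5=F, B6=T, B7=F, B8=F, B9=T
input #7 (r=3, z=10): events B2->E, B1->T, B3->F, B4->T, B5->F, B6->F, B7->F, B8->T, B9->F, B10->F, B11->T; covers B1=T, B2=E, B3=F, B4=T, B5=F, B6=F, B7=F, B8=T, B9=F, B10=F, B11=T
input #8 (r=2, z=1): events B2->E, B1->F, B3->F, B4->F, B5->F, B6->T, B7->F, B8->F, B9->T; covers B1=F, B2=E, B3=F, B4=F, B5=F, B6=T, B7=F, B8=F, B9=T
union over the pool: B1=T, B1=F, B2=S, B2=E, B3=T, B3=F, B4=T, B4=F, B5=F, B6=T, B6=F, B7=T, B7=F, B8=T, B8=F, B9=T, B9=F, B10=F, B11=T
uncovered (3 of 22): B5=T, B10=T, B11=F
Answer: B5=T, B10=T, B11=F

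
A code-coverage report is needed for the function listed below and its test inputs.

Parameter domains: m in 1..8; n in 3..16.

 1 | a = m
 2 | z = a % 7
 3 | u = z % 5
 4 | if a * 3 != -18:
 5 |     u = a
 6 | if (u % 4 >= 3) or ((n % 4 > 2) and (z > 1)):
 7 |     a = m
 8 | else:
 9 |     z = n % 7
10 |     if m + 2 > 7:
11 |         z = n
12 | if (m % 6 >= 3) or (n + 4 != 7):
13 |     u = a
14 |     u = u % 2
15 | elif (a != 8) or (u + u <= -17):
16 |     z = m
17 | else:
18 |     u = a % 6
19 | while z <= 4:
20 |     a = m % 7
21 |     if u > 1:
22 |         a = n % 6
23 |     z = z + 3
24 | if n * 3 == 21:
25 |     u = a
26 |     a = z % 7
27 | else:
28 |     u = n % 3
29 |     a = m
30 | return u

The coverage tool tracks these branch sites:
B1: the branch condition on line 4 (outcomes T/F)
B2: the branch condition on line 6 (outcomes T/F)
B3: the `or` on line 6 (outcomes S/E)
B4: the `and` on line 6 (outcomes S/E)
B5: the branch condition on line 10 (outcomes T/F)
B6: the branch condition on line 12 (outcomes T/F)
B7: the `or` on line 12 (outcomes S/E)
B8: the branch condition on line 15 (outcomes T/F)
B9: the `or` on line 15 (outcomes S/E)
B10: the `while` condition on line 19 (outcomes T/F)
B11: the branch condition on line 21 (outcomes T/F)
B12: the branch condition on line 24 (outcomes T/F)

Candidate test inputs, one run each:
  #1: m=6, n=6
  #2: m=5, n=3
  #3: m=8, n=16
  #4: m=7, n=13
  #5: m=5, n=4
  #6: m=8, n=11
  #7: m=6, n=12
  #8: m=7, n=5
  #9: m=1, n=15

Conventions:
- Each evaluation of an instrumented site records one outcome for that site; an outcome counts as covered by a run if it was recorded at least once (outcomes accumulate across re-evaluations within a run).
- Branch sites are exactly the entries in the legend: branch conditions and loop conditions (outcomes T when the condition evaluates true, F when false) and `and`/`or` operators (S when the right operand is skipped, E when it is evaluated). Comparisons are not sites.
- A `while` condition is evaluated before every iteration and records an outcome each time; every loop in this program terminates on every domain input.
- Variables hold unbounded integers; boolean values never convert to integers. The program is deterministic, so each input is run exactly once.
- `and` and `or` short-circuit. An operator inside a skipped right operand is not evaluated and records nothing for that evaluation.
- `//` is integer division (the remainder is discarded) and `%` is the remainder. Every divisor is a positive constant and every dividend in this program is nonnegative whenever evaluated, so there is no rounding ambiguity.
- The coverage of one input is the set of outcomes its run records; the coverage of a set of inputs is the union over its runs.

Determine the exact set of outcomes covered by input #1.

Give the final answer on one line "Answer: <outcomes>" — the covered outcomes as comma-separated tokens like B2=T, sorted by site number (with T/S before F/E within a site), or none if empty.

Simulating input #1 (m=6, n=6) step by step:
  B1->T, B3->E, B4->S, B2->F, B5->T, B7->E, B6->T, B10->F, B12->F
collecting distinct outcomes: B1=T, B2=F, B3=E, B4=S, B5=T, B6=T, B7=E, B10=F, B12=F

Answer: B1=T, B2=F, B3=E, B4=S, B5=T, B6=T, B7=E, B10=F, B12=F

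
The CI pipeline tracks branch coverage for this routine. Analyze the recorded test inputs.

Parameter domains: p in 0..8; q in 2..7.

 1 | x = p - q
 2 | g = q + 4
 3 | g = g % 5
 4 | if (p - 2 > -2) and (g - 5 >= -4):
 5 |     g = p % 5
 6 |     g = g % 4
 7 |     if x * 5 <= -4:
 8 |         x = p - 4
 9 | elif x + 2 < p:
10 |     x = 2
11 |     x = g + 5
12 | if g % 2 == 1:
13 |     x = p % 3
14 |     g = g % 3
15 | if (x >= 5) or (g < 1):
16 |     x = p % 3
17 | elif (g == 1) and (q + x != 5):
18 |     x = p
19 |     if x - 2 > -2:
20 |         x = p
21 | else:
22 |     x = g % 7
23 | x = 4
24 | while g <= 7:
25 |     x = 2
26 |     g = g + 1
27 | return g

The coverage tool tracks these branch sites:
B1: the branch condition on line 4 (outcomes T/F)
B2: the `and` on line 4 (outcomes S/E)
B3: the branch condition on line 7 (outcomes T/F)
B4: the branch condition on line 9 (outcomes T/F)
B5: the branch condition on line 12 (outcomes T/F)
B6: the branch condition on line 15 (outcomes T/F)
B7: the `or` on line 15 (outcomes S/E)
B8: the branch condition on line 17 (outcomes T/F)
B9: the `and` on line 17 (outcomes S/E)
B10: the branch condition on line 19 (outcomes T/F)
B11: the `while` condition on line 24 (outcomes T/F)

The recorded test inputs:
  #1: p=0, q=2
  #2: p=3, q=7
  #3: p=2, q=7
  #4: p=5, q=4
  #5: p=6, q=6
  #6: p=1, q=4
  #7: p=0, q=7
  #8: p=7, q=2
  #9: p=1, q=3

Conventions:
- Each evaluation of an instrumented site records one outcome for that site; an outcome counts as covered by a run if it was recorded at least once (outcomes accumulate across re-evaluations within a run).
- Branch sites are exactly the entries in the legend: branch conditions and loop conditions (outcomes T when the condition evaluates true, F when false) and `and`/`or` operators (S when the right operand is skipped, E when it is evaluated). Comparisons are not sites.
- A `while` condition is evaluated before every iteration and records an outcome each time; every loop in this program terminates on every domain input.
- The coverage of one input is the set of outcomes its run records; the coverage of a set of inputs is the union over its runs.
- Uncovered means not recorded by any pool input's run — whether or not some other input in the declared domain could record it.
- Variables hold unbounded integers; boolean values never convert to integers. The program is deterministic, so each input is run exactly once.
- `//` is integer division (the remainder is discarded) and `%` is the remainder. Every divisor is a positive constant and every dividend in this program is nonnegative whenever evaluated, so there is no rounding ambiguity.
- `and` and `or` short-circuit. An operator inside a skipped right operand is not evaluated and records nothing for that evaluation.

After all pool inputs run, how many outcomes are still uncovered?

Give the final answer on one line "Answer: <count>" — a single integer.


#1 (p=0, q=2) -> B2->S, B1->F, B4->F, B5->T, B7->E, B6->F, B9->E, B8->T, B10->F, B11->T, B11->T, B11->T, B11->T, B11->T, ...; covered: B1=F, B2=S, B4=F, B5=T, B6=F, B7=E, B8=T, B9=E, B10=F, B11=T, B11=F
#2 (p=3, q=7) -> B2->E, B1->T, B3->T, B5->T, B7->E, B6->T, B11->T, B11->T, B11->T, B11->T, B11->T, B11->T, B11->T, B11->T, ...; covered: B1=T, B2=E, B3=T, B5=T, B6=T, B7=E, B11=T, B11=F
#3 (p=2, q=7) -> B2->E, B1->T, B3->T, B5->F, B7->E, B6->F, B9->S, B8->F, B11->T, B11->T, B11->T, B11->T, B11->T, B11->T, ...; covered: B1=T, B2=E, B3=T, B5=F, B6=F, B7=E, B8=F, B9=S, B11=T, B11=F
#4 (p=5, q=4) -> B2->E, B1->T, B3->F, B5->F, B7->E, B6->T, B11->T, B11->T, B11->T, B11->T, B11->T, B11->T, B11->T, B11->T, ...; covered: B1=T, B2=E, B3=F, B5=F, B6=T, B7=E, B11=T, B11=F
#5 (p=6, q=6) -> B2->E, B1->F, B4->T, B5->F, B7->S, B6->T, B11->T, B11->T, B11->T, B11->T, B11->T, B11->T, B11->T, B11->T, ...; covered: B1=F, B2=E, B4=T, B5=F, B6=T, B7=S, B11=T, B11=F
#6 (p=1, q=4) -> B2->E, B1->T, B3->T, B5->T, B7->E, B6->F, B9->E, B8->F, B11->T, B11->T, B11->T, B11->T, B11->T, B11->T, ...; covered: B1=T, B2=E, B3=T, B5=T, B6=F, B7=E, B8=F, B9=E, B11=T, B11=F
#7 (p=0, q=7) -> B2->S, B1->F, B4->T, B5->T, B7->E, B6->F, B9->E, B8->T, B10->F, B11->T, B11->T, B11->T, B11->T, B11->T, ...; covered: B1=F, B2=S, B4=T, B5=T, B6=F, B7=E, B8=T, B9=E, B10=F, B11=T, B11=F
#8 (p=7, q=2) -> B2->E, B1->T, B3->F, B5->F, B7->S, B6->T, B11->T, B11->T, B11->T, B11->T, B11->T, B11->T, B11->F; covered: B1=T, B2=E, B3=F, B5=F, B6=T, B7=S, B11=T, B11=F
#9 (p=1, q=3) -> B2->E, B1->T, B3->T, B5->T, B7->E, B6->F, B9->E, B8->T, B10->T, B11->T, B11->T, B11->T, B11->T, B11->T, ...; covered: B1=T, B2=E, B3=T, B5=T, B6=F, B7=E, B8=T, B9=E, B10=T, B11=T, B11=F
union over the pool: B1=T, B1=F, B2=S, B2=E, B3=T, B3=F, B4=T, B4=F, B5=T, B5=F, B6=T, B6=F, B7=S, B7=E, B8=T, B8=F, B9=S, B9=E, B10=T, B10=F, B11=T, B11=F
uncovered (0 of 22): none
Answer: 0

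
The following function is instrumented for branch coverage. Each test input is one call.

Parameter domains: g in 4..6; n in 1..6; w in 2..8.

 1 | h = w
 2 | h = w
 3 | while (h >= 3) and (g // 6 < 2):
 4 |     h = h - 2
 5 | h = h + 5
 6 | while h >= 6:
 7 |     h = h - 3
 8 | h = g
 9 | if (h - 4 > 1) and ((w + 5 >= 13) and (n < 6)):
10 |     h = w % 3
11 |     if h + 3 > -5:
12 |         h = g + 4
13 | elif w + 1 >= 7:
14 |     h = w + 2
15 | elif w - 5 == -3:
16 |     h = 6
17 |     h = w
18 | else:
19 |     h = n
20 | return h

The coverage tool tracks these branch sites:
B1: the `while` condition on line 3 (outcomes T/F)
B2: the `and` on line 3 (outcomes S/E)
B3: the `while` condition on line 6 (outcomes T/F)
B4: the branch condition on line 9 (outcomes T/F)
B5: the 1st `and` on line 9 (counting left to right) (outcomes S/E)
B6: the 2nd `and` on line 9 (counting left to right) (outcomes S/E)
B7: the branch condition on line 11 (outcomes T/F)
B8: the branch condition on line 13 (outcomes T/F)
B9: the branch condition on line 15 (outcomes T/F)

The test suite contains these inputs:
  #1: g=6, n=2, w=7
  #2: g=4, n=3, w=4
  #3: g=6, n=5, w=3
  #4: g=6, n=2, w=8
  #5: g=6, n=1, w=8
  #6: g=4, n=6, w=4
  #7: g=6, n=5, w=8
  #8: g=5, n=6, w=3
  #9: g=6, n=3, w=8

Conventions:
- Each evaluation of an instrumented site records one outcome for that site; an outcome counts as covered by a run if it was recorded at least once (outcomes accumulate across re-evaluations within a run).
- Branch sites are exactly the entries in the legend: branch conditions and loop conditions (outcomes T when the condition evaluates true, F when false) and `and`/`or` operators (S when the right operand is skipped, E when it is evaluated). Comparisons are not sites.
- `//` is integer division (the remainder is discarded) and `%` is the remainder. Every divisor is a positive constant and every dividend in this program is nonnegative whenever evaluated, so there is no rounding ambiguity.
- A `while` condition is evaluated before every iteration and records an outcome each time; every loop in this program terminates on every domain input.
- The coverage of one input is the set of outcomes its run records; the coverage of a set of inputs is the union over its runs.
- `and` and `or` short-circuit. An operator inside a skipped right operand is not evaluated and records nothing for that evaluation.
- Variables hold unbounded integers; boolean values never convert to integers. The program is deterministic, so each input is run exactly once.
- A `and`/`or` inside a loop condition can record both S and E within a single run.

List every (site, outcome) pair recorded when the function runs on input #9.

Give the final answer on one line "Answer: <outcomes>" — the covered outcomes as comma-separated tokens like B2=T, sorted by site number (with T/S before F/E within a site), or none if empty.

Tracing the run of input #9 (g=6, n=3, w=8):
  B2->E, B1->T, B2->E, B1->T, B2->E, B1->T, B2->S, B1->F, B3->T, B3->F
  B5->E, B6->E, B4->T, B7->T
distinct outcomes covered: B1=T, B1=F, B2=S, B2=E, B3=T, B3=F, B4=T, B5=E, B6=E, B7=T

Answer: B1=T, B1=F, B2=S, B2=E, B3=T, B3=F, B4=T, B5=E, B6=E, B7=T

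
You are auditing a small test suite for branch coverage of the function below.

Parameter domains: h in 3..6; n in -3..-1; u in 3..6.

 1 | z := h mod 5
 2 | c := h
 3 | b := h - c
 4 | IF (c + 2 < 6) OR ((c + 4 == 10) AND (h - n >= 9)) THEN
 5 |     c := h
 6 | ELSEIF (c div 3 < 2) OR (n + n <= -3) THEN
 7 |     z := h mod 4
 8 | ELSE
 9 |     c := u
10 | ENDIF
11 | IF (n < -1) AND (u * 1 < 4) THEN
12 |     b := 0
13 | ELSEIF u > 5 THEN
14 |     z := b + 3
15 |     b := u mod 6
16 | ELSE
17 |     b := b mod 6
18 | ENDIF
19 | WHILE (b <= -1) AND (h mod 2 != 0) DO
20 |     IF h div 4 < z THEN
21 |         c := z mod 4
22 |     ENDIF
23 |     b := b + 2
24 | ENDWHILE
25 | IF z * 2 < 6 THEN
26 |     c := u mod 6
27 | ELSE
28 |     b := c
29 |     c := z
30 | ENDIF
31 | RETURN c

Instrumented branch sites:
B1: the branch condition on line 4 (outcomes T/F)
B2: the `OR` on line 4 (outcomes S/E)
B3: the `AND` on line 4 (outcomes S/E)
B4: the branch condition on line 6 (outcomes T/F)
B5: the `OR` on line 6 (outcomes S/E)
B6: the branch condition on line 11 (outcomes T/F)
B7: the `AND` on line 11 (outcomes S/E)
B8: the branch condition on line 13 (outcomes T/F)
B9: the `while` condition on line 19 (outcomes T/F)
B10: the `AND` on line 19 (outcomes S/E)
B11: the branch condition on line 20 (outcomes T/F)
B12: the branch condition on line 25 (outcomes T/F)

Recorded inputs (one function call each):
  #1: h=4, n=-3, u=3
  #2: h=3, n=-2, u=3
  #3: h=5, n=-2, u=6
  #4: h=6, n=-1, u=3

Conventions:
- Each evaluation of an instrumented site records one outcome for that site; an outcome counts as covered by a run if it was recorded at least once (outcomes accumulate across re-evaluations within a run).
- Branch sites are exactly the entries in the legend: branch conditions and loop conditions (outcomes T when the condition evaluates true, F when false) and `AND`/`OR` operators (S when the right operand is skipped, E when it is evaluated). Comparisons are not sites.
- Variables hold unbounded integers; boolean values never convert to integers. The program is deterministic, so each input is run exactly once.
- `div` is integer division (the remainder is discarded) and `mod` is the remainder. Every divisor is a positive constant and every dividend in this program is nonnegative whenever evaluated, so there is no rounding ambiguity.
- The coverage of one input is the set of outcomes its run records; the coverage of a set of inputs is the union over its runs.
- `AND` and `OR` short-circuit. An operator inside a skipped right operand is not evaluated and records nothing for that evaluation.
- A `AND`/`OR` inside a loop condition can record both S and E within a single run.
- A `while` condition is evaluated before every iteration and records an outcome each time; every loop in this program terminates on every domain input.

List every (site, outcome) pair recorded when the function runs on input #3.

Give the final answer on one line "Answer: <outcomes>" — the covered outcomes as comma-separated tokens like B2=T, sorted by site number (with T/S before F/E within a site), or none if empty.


Simulating input #3 (h=5, n=-2, u=6) step by step:
  B2->E, B3->S, B1->F, B5->S, B4->T, B7->E, B6->F, B8->T, B10->S, B9->F
  B12->F
collecting distinct outcomes: B1=F, B2=E, B3=S, B4=T, B5=S, B6=F, B7=E, B8=T, B9=F, B10=S, B12=F
Answer: B1=F, B2=E, B3=S, B4=T, B5=S, B6=F, B7=E, B8=T, B9=F, B10=S, B12=F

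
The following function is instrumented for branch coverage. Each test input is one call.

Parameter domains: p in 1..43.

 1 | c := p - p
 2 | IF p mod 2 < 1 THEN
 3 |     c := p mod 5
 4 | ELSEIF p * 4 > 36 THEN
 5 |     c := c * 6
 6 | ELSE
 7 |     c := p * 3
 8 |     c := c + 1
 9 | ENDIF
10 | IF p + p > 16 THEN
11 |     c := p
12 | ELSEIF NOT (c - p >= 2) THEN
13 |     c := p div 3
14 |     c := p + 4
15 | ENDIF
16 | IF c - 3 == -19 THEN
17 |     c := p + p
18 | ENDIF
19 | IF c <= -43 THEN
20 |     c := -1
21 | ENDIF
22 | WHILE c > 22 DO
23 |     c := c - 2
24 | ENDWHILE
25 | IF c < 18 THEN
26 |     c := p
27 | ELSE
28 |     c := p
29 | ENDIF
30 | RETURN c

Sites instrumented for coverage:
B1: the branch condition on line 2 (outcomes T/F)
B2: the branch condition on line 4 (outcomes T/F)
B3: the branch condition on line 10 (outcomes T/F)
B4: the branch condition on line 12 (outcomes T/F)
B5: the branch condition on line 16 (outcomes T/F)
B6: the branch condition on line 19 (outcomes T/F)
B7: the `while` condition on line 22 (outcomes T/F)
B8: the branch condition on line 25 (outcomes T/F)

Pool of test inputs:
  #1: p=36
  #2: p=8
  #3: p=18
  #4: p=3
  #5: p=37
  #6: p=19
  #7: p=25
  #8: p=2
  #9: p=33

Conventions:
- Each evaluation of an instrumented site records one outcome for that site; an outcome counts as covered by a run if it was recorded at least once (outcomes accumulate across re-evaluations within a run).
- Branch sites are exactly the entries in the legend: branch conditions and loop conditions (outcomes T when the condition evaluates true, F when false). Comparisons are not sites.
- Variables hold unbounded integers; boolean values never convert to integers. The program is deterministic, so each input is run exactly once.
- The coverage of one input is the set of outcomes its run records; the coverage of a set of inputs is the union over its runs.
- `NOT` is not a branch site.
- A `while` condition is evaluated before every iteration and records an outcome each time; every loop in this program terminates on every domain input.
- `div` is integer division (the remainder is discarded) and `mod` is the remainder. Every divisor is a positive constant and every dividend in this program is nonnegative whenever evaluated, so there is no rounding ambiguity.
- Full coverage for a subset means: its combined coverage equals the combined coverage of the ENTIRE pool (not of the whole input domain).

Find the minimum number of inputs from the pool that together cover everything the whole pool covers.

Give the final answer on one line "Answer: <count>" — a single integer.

input #1, p=36: events B1->T, B3->T, B5->F, B6->F, B7->T, B7->T, B7->T, B7->T, B7->T, B7->T, B7->T, B7->F, B8->F; outcomes B1=T, B3=T, B5=F, B6=F, B7=T, B7=F, B8=F
input #2, p=8: events B1->T, B3->F, B4->T, B5->F, B6->F, B7->F, B8->T; outcomes B1=T, B3=F, B4=T, B5=F, B6=F, B7=F, B8=T
input #3, p=18: events B1->T, B3->T, B5->F, B6->F, B7->F, B8->F; outcomes B1=T, B3=T, B5=F, B6=F, B7=F, B8=F
input #4, p=3: events B1->F, B2->F, B3->F, B4->F, B5->F, B6->F, B7->F, B8->T; outcomes B1=F, B2=F, B3=F, B4=F, B5=F, B6=F, B7=F, B8=T
input #5, p=37: events B1->F, B2->T, B3->T, B5->F, B6->F, B7->T, B7->T, B7->T, B7->T, B7->T, B7->T, B7->T, B7->T, B7->F, ...; outcomes B1=F, B2=T, B3=T, B5=F, B6=F, B7=T, B7=F, B8=F
input #6, p=19: events B1->F, B2->T, B3->T, B5->F, B6->F, B7->F, B8->F; outcomes B1=F, B2=T, B3=T, B5=F, B6=F, B7=F, B8=F
input #7, p=25: events B1->F, B2->T, B3->T, B5->F, B6->F, B7->T, B7->T, B7->F, B8->F; outcomes B1=F, B2=T, B3=T, B5=F, B6=F, B7=T, B7=F, B8=F
input #8, p=2: events B1->T, B3->F, B4->T, B5->F, B6->F, B7->F, B8->T; outcomes B1=T, B3=F, B4=T, B5=F, B6=F, B7=F, B8=T
input #9, p=33: events B1->F, B2->T, B3->T, B5->F, B6->F, B7->T, B7->T, B7->T, B7->T, B7->T, B7->T, B7->F, B8->F; outcomes B1=F, B2=T, B3=T, B5=F, B6=F, B7=T, B7=F, B8=F
pool-wide coverage (14 outcomes): B1=T, B1=F, B2=T, B2=F, B3=T, B3=F, B4=T, B4=F, B5=F, B6=F, B7=T, B7=F, B8=T, B8=F
size 1 is not enough: best union over all size-1 subsets is 8/14
size 2 is not enough: best union over all size-2 subsets is 12/14
the canonical winner is {2, 4, 5}: size 3, full 14-outcome coverage, earliest index list among size-3 covers

Answer: 3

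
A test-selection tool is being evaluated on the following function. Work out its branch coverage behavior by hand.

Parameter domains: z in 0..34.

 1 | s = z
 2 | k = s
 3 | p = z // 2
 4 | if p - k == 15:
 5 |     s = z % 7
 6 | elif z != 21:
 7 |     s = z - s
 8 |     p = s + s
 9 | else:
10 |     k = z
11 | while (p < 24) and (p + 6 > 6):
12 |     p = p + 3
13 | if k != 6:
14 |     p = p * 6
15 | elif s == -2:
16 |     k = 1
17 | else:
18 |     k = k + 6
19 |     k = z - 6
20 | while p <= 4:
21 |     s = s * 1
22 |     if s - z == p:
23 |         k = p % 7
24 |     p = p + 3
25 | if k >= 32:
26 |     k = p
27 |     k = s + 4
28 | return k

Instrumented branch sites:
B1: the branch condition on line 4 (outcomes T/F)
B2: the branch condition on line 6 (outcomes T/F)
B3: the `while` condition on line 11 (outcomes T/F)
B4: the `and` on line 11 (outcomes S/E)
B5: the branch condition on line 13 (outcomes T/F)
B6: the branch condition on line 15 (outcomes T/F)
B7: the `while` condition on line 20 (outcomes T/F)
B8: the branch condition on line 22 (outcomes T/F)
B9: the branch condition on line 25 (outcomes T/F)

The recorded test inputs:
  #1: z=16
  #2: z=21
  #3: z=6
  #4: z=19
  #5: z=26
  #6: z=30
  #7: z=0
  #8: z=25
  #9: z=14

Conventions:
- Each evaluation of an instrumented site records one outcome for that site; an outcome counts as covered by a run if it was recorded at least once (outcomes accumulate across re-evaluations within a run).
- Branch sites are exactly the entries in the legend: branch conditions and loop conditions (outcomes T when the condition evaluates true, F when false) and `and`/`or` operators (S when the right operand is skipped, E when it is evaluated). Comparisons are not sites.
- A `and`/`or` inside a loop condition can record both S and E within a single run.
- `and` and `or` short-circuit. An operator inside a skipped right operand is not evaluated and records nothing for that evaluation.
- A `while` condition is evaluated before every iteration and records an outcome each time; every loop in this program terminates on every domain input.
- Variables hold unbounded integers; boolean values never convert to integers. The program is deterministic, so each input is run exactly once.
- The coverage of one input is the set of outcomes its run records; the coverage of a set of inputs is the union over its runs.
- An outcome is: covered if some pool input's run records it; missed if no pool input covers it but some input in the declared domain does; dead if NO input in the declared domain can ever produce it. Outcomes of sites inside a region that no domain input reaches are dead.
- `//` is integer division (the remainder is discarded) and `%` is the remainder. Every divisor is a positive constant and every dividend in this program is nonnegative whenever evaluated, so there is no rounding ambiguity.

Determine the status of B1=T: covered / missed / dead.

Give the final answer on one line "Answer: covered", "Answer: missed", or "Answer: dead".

no pool input records B1=T
checking all 35 inputs in the declared domain: B1=T is never recorded -> dead

Answer: dead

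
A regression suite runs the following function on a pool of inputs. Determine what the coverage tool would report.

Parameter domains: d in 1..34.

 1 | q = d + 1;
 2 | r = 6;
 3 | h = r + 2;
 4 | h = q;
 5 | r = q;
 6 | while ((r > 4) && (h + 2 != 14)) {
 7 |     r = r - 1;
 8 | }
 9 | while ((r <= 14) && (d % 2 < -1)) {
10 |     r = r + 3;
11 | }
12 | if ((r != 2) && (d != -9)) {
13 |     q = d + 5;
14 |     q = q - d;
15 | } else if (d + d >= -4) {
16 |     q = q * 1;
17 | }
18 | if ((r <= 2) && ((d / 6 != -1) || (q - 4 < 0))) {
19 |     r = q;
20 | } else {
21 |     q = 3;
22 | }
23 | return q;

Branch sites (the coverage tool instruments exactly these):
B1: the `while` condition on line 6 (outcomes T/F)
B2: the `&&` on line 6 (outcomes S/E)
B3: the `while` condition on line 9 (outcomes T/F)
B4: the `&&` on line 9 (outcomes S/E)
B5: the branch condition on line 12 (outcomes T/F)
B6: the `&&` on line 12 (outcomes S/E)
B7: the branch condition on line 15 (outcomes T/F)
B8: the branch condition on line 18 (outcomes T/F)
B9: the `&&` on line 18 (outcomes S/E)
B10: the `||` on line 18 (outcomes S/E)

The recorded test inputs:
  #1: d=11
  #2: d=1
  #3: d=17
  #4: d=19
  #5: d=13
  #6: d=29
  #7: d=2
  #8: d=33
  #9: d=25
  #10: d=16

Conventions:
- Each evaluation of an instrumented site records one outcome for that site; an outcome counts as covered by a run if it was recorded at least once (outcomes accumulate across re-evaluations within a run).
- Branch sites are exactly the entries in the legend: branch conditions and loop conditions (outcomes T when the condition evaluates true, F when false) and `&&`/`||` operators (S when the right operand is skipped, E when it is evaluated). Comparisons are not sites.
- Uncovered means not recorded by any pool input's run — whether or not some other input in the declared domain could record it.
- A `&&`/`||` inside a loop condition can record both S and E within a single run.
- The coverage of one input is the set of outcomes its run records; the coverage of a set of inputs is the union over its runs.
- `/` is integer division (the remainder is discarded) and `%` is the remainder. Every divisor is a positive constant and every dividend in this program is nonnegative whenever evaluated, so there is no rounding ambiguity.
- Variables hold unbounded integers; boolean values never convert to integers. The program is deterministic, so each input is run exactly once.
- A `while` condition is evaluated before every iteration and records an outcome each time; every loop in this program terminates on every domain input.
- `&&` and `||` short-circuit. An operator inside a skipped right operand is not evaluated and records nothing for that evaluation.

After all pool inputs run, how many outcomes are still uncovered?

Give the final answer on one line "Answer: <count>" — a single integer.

input #1, d=11: outcomes B1=F, B2=E, B3=F, B4=E, B5=T, B6=E, B8=F, B9=S
input #2, d=1: outcomes B1=F, B2=S, B3=F, B4=E, B5=F, B6=S, B7=T, B8=T, B9=E, B10=S
input #3, d=17: outcomes B1=T, B1=F, B2=S, B2=E, B3=F, B4=E, B5=T, B6=E, B8=F, B9=S
input #4, d=19: outcomes B1=T, B1=F, B2=S, B2=E, B3=F, B4=E, B5=T, B6=E, B8=F, B9=S
input #5, d=13: outcomes B1=T, B1=F, B2=S, B2=E, B3=F, B4=E, B5=T, B6=E, B8=F, B9=S
input #6, d=29: outcomes B1=T, B1=F, B2=S, B2=E, B3=F, B4=E, B5=T, B6=E, B8=F, B9=S
input #7, d=2: outcomes B1=F, B2=S, B3=F, B4=E, B5=T, B6=E, B8=F, B9=S
input #8, d=33: outcomes B1=T, B1=F, B2=S, B2=E, B3=F, B4=E, B5=T, B6=E, B8=F, B9=S
input #9, d=25: outcomes B1=T, B1=F, B2=S, B2=E, B3=F, B4=E, B5=T, B6=E, B8=F, B9=S
input #10, d=16: outcomes B1=T, B1=F, B2=S, B2=E, B3=F, B4=E, B5=T, B6=E, B8=F, B9=S
union over the pool: B1=T, B1=F, B2=S, B2=E, B3=F, B4=E, B5=T, B5=F, B6=S, B6=E, B7=T, B8=T, B8=F, B9=S, B9=E, B10=S
uncovered (4 of 20): B3=T, B4=S, B7=F, B10=E

Answer: 4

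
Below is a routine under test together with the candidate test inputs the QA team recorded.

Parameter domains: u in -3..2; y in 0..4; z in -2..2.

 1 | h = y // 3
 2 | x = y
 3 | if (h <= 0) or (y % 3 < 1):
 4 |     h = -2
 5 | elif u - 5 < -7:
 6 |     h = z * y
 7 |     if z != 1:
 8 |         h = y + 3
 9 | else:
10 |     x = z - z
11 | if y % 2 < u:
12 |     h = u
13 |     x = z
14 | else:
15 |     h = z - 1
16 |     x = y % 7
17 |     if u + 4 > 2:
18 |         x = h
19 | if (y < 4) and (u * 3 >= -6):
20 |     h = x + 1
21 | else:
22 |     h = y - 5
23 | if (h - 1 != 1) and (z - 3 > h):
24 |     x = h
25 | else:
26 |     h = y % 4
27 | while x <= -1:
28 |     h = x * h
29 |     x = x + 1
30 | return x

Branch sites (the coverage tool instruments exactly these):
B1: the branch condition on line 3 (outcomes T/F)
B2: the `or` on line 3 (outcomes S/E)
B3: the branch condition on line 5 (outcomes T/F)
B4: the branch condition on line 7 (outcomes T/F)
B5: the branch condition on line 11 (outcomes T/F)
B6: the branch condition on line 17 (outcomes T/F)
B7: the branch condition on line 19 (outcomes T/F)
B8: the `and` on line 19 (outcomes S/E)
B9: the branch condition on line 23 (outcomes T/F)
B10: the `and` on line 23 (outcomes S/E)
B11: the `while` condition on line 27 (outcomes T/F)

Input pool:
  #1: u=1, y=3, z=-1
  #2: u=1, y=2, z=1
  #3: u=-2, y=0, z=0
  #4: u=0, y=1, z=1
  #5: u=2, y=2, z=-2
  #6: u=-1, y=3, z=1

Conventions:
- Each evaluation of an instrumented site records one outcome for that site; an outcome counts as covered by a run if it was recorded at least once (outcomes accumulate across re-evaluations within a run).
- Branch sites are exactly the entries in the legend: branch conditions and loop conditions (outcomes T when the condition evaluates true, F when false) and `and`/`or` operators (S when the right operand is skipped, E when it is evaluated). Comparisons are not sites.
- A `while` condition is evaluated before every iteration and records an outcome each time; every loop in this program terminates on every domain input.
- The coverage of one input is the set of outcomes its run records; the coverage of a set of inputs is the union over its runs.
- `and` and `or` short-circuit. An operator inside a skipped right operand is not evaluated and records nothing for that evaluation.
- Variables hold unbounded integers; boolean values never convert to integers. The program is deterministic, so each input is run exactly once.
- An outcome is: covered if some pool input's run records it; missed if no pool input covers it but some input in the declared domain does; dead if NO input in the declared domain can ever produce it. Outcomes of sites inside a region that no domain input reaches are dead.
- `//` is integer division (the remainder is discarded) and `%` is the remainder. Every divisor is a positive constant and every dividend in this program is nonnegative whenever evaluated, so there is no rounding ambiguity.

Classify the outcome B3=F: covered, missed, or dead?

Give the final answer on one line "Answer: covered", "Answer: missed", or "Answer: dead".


no pool input records B3=F
but domain input (u=-2, y=4, z=-2) does record it -> reachable, so missed
Answer: missed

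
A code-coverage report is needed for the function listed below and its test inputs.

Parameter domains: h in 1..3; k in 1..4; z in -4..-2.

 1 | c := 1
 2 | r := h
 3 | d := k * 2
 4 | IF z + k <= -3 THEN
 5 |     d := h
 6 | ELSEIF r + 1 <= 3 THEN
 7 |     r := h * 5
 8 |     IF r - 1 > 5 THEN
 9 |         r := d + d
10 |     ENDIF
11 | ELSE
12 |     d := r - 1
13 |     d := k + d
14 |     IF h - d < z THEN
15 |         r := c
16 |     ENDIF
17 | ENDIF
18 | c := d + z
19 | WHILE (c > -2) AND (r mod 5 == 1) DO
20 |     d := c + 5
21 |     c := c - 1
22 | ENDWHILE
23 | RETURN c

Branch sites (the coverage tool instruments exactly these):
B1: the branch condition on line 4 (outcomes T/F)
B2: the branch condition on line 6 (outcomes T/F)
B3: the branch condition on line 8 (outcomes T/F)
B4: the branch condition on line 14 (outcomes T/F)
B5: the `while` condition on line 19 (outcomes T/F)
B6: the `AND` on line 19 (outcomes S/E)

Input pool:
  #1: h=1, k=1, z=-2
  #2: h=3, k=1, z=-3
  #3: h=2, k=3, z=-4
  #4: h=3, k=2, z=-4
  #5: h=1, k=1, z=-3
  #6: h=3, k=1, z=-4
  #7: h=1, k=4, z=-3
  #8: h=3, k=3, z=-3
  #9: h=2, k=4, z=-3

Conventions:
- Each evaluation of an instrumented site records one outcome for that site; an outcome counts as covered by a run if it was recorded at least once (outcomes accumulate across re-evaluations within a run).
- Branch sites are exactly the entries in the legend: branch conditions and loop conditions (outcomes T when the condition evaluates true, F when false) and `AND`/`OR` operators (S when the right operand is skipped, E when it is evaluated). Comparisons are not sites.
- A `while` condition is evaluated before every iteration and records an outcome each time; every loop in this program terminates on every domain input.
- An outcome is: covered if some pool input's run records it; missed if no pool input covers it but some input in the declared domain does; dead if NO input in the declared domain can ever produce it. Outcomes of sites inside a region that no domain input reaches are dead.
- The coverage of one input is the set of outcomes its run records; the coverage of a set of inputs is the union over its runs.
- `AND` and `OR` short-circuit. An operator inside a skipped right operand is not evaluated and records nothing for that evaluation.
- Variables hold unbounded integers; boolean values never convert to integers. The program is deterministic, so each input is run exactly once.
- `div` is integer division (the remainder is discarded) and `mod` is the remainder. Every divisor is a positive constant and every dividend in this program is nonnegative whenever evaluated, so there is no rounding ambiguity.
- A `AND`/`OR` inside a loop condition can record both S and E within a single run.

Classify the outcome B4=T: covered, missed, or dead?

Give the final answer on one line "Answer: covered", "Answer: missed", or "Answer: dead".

no pool input records B4=T
but domain input (h=3, k=4, z=-2) does record it -> reachable, so missed

Answer: missed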